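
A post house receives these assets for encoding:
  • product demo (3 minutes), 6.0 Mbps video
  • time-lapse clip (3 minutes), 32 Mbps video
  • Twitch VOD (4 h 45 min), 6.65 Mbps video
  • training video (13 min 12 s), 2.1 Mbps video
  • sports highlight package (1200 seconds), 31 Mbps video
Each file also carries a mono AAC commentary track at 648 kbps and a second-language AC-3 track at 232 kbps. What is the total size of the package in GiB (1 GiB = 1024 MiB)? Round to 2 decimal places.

20.55 GiB

Audio total: 648 + 232 = 880 kbps = 0.880 Mbps.
product demo: 6.880 Mbps × 180 s = 1238.4 Mb
time-lapse clip: 32.880 Mbps × 180 s = 5918.4 Mb
Twitch VOD: 7.530 Mbps × 17100 s = 128763.0 Mb
training video: 2.980 Mbps × 792 s = 2360.2 Mb
sports highlight package: 31.880 Mbps × 1200 s = 38256.0 Mb
Total: 176536.0 Mb = 22067.0 MB.
= 20.55 GiB.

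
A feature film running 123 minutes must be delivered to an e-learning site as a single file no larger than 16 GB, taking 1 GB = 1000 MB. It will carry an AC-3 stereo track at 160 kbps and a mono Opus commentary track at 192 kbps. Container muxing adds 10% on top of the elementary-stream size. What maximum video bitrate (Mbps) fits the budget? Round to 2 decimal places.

Budget: 16 GB = 128000.0 Mb.
Stream payload after overhead: 128000.0 / 1.10 = 116363.6 Mb.
123 min = 7380 s
Total bitrate budget: 116363.6 Mb / 7380 s = 15.767 Mbps.
Audio total: 160 + 192 = 352 kbps = 0.352 Mbps.
Video: 15.767 − 0.352 = 15.415 Mbps.

15.42 Mbps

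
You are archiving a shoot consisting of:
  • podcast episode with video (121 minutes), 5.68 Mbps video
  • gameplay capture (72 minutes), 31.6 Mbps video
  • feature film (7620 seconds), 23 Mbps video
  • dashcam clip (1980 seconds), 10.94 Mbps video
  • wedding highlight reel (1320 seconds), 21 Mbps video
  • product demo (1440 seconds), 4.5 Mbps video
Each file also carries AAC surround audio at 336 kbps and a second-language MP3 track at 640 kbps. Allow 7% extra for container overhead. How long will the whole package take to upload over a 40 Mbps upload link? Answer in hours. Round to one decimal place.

Audio total: 336 + 640 = 976 kbps = 0.976 Mbps.
podcast episode with video: 6.656 Mbps × 7260 s × 1.07 = 51705.1 Mb
gameplay capture: 32.576 Mbps × 4320 s × 1.07 = 150579.3 Mb
feature film: 23.976 Mbps × 7620 s × 1.07 = 195485.9 Mb
dashcam clip: 11.916 Mbps × 1980 s × 1.07 = 25245.2 Mb
wedding highlight reel: 21.976 Mbps × 1320 s × 1.07 = 31038.9 Mb
product demo: 5.476 Mbps × 1440 s × 1.07 = 8437.4 Mb
Total: 462491.9 Mb = 57811.5 MB.
At 40 Mbps: 462491.9 / 40 = 11562 s ≈ 3.21 hours.

3.2 hours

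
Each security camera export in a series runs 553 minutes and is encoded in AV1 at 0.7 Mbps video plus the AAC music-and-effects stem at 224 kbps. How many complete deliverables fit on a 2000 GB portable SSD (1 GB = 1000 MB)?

521

553 min = 33180 s
Audio: 224 kbps = 0.224 Mbps.
Total bitrate: 0.924 Mbps.
Per item: 0.924 Mbps × 33180 s = 30,658 Mb = 3,832 MB.
Capacity: 2000 GB = 16,000,000 Mb; 521.88 items → 521 complete.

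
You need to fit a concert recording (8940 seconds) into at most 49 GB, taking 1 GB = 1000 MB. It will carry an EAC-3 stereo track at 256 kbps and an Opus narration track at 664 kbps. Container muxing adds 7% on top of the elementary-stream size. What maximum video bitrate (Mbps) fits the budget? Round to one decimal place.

40.1 Mbps

Budget: 49 GB = 392000.0 Mb.
Stream payload after overhead: 392000.0 / 1.07 = 366355.1 Mb.
Total bitrate budget: 366355.1 Mb / 8940 s = 40.979 Mbps.
Audio total: 256 + 664 = 920 kbps = 0.920 Mbps.
Video: 40.979 − 0.920 = 40.059 Mbps.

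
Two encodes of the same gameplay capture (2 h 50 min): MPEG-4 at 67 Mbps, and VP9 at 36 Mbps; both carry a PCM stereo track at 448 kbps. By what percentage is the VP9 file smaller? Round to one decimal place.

2 h 50 min = 170 min = 10200 s
Audio: 448 kbps = 0.448 Mbps.
MPEG-4: 67.448 Mbps × 10200 s = 687969.6 Mb = 85.996 GB.
VP9: 36.448 Mbps × 10200 s = 371769.6 Mb = 46.471 GB.
Reduction: (1 − 46.471/85.996) × 100 = 45.96%.

46.0%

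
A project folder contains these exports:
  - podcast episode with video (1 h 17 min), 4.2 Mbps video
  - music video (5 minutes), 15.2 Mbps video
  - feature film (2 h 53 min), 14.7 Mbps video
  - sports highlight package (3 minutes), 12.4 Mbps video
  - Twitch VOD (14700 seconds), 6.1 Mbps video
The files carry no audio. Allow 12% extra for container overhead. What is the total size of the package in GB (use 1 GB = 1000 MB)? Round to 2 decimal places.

podcast episode with video: 4.200 Mbps × 4620 s × 1.12 = 21732.5 Mb
music video: 15.200 Mbps × 300 s × 1.12 = 5107.2 Mb
feature film: 14.700 Mbps × 10380 s × 1.12 = 170896.3 Mb
sports highlight package: 12.400 Mbps × 180 s × 1.12 = 2499.8 Mb
Twitch VOD: 6.100 Mbps × 14700 s × 1.12 = 100430.4 Mb
Total: 300666.2 Mb = 37583.3 MB.
= 37.58 GB.

37.58 GB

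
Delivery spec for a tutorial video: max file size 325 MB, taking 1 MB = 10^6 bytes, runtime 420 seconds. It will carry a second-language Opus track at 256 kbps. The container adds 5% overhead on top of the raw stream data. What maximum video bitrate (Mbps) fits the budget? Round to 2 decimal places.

5.64 Mbps

Budget: 325 MB = 2600.0 Mb.
Stream payload after overhead: 2600.0 / 1.05 = 2476.2 Mb.
Total bitrate budget: 2476.2 Mb / 420 s = 5.896 Mbps.
Audio: 256 kbps = 0.256 Mbps.
Video: 5.896 − 0.256 = 5.640 Mbps.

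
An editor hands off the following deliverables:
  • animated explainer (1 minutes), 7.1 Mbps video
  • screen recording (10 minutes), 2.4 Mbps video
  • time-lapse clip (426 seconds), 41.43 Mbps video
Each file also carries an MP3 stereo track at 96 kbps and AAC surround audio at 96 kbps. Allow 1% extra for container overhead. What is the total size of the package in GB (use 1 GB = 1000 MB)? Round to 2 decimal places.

Audio total: 96 + 96 = 192 kbps = 0.192 Mbps.
animated explainer: 7.292 Mbps × 60 s × 1.01 = 441.9 Mb
screen recording: 2.592 Mbps × 600 s × 1.01 = 1570.8 Mb
time-lapse clip: 41.622 Mbps × 426 s × 1.01 = 17908.3 Mb
Total: 19920.9 Mb = 2490.1 MB.
= 2.490 GB.

2.49 GB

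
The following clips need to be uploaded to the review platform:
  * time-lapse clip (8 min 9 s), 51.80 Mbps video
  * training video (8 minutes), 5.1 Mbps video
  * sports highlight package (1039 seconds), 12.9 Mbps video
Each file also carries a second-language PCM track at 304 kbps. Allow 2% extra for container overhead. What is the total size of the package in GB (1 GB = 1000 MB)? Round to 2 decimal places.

5.33 GB

Audio: 304 kbps = 0.304 Mbps.
time-lapse clip: 52.104 Mbps × 489 s × 1.02 = 25988.4 Mb
training video: 5.404 Mbps × 480 s × 1.02 = 2645.8 Mb
sports highlight package: 13.204 Mbps × 1039 s × 1.02 = 13993.3 Mb
Total: 42627.6 Mb = 5328.4 MB.
= 5.328 GB.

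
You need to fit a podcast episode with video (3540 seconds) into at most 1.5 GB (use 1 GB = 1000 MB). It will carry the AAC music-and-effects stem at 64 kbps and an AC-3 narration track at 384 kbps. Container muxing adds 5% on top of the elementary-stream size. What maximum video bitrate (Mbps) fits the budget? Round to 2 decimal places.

2.78 Mbps

Budget: 1.5 GB = 12000.0 Mb.
Stream payload after overhead: 12000.0 / 1.05 = 11428.6 Mb.
Total bitrate budget: 11428.6 Mb / 3540 s = 3.228 Mbps.
Audio total: 64 + 384 = 448 kbps = 0.448 Mbps.
Video: 3.228 − 0.448 = 2.780 Mbps.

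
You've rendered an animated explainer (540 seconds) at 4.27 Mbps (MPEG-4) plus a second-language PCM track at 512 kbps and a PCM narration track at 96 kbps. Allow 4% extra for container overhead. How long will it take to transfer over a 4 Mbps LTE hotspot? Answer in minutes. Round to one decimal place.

11.4 minutes

Audio total: 512 + 96 = 608 kbps = 0.608 Mbps.
Total bitrate: 4.878 Mbps.
File: 4.878 Mbps × 540 s = 2634.1 Mb.
With 4% container overhead: ×1.04. → 2739.5 Mb.
At 4 Mbps: 2739.5 / 4 = 684.9 s ≈ 11.4 minutes.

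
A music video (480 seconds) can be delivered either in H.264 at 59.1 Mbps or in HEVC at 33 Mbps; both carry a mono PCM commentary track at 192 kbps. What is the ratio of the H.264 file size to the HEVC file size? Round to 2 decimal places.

1.79

Audio: 192 kbps = 0.192 Mbps.
H.264: 59.292 Mbps × 480 s = 28460.2 Mb = 3.558 GB.
HEVC: 33.192 Mbps × 480 s = 15932.2 Mb = 1.992 GB.
Ratio: 3.558 / 1.992 = 1.786.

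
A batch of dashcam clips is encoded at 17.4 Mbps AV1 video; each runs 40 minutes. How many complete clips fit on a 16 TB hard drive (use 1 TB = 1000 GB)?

3065

40 min = 2400 s
Per item: 17.400 Mbps × 2400 s = 41,760 Mb = 5,220 MB.
Capacity: 16 TB = 128,000,000 Mb; 3065.13 items → 3065 complete.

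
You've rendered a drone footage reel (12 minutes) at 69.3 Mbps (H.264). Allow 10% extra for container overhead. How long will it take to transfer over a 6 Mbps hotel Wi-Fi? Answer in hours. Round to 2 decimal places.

2.54 hours

12 min = 720 s
File: 69.300 Mbps × 720 s = 49896.0 Mb.
With 10% container overhead: ×1.10. → 54885.6 Mb.
At 6 Mbps: 54885.6 / 6 = 9147.6 s ≈ 2.54 hours.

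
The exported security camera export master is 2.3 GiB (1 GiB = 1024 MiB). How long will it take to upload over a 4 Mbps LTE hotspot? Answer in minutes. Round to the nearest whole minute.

File: 2.3 GiB = 19756.8 Mb.
At 4 Mbps: 19756.8 / 4 = 4939.2 s ≈ 82.3 minutes.

82 minutes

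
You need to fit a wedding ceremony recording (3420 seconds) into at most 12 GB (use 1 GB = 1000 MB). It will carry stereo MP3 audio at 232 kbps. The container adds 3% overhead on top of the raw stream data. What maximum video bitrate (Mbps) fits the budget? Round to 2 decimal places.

Budget: 12 GB = 96000.0 Mb.
Stream payload after overhead: 96000.0 / 1.03 = 93203.9 Mb.
Total bitrate budget: 93203.9 Mb / 3420 s = 27.253 Mbps.
Audio: 232 kbps = 0.232 Mbps.
Video: 27.253 − 0.232 = 27.021 Mbps.

27.02 Mbps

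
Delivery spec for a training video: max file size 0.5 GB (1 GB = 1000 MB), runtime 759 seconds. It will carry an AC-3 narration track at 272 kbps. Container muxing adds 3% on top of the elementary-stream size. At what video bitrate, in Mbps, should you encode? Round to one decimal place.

Budget: 0.5 GB = 4000.0 Mb.
Stream payload after overhead: 4000.0 / 1.03 = 3883.5 Mb.
Total bitrate budget: 3883.5 Mb / 759 s = 5.117 Mbps.
Audio: 272 kbps = 0.272 Mbps.
Video: 5.117 − 0.272 = 4.845 Mbps.

4.8 Mbps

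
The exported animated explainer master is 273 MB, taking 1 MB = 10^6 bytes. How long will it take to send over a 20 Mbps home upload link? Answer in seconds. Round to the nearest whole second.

File: 273 MB = 2184.0 Mb.
At 20 Mbps: 2184.0 / 20 = 109.2 s ≈ 109 seconds.

109 seconds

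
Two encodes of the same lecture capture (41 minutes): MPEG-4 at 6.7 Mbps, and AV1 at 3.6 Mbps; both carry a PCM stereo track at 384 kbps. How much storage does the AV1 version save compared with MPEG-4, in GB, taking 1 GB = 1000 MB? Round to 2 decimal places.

41 min = 2460 s
Audio: 384 kbps = 0.384 Mbps.
MPEG-4: 7.084 Mbps × 2460 s = 17426.6 Mb = 2.178 GB.
AV1: 3.984 Mbps × 2460 s = 9800.6 Mb = 1.225 GB.
Saving: 2.178 − 1.225 = 0.953 GB.

0.95 GB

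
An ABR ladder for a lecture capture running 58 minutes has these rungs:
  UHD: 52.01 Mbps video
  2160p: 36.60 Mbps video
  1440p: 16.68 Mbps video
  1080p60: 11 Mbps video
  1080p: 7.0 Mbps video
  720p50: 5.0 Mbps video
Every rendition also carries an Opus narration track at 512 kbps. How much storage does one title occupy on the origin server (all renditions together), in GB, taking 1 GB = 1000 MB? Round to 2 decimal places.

58 min = 3480 s
Audio: 512 kbps = 0.512 Mbps.
Sum of rendition bitrates: (52.01+0.512) + (36.60+0.512) + (16.68+0.512) + (11+0.512) + (7.0+0.512) + (5.0+0.512) = 131.362 Mbps.
× 3480 s = 457,140 Mb = 57,142 MB = 57.14 GB.

57.14 GB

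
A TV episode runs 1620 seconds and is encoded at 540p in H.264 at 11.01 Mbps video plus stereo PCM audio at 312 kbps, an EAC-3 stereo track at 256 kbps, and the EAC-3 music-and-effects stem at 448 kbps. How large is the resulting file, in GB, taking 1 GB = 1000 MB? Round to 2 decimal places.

Audio total: 312 + 256 + 448 = 1016 kbps = 1.016 Mbps.
Total bitrate: 11.01 + 1.016 = 12.026 Mbps.
Stream data: 12.026 Mbps × 1620 s = 19482.1 Mb.
19,482 Mb ÷ 8 = 2,435 MB → 2.435 GB.

2.44 GB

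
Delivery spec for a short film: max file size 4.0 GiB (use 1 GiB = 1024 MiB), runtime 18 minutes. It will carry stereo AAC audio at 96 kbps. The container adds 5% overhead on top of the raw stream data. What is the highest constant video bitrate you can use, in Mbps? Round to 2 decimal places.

Budget: 4.0 GiB = 34359.7 Mb.
Stream payload after overhead: 34359.7 / 1.05 = 32723.6 Mb.
18 min = 1080 s
Total bitrate budget: 32723.6 Mb / 1080 s = 30.300 Mbps.
Audio: 96 kbps = 0.096 Mbps.
Video: 30.300 − 0.096 = 30.204 Mbps.

30.20 Mbps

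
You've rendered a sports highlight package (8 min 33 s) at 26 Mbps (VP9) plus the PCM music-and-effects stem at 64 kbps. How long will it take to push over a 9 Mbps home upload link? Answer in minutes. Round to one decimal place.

24.8 minutes

8 min 33 s = 513 s
Audio: 64 kbps = 0.064 Mbps.
Total bitrate: 26.064 Mbps.
File: 26.064 Mbps × 513 s = 13370.8 Mb.
At 9 Mbps: 13370.8 / 9 = 1485.6 s ≈ 24.8 minutes.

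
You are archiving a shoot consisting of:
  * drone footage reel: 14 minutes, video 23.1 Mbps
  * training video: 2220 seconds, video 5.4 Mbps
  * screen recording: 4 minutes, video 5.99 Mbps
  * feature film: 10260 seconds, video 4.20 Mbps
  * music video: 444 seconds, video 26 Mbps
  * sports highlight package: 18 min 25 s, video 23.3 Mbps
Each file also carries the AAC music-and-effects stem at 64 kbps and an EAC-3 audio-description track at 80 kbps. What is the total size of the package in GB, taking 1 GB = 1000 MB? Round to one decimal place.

Audio total: 64 + 80 = 144 kbps = 0.144 Mbps.
drone footage reel: 23.244 Mbps × 840 s = 19525.0 Mb
training video: 5.544 Mbps × 2220 s = 12307.7 Mb
screen recording: 6.134 Mbps × 240 s = 1472.2 Mb
feature film: 4.344 Mbps × 10260 s = 44569.4 Mb
music video: 26.144 Mbps × 444 s = 11607.9 Mb
sports highlight package: 23.444 Mbps × 1105 s = 25905.6 Mb
Total: 115387.8 Mb = 14423.5 MB.
= 14.42 GB.

14.4 GB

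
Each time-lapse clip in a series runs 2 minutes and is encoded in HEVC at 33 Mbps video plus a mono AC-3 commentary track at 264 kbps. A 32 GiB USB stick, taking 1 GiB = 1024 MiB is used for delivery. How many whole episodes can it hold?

2 min = 120 s
Audio: 264 kbps = 0.264 Mbps.
Total bitrate: 33.264 Mbps.
Per item: 33.264 Mbps × 120 s = 3,992 Mb = 499.0 MB.
Capacity: 32 GiB = 274,878 Mb; 68.86 items → 68 complete.

68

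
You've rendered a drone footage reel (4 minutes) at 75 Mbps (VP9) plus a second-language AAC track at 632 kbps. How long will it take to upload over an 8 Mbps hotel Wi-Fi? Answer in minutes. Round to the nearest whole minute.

4 min = 240 s
Audio: 632 kbps = 0.632 Mbps.
Total bitrate: 75.632 Mbps.
File: 75.632 Mbps × 240 s = 18151.7 Mb.
At 8 Mbps: 18151.7 / 8 = 2269.0 s ≈ 37.8 minutes.

38 minutes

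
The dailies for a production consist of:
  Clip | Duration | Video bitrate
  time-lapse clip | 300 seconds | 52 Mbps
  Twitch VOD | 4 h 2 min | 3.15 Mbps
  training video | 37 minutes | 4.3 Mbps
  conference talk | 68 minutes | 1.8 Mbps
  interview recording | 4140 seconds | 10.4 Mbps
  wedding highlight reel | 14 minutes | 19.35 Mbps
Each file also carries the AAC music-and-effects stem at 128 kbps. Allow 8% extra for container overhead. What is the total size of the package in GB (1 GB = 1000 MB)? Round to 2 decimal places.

19.02 GB

Audio: 128 kbps = 0.128 Mbps.
time-lapse clip: 52.128 Mbps × 300 s × 1.08 = 16889.5 Mb
Twitch VOD: 3.278 Mbps × 14520 s × 1.08 = 51404.3 Mb
training video: 4.428 Mbps × 2220 s × 1.08 = 10616.6 Mb
conference talk: 1.928 Mbps × 4080 s × 1.08 = 8495.5 Mb
interview recording: 10.528 Mbps × 4140 s × 1.08 = 47072.8 Mb
wedding highlight reel: 19.478 Mbps × 840 s × 1.08 = 17670.4 Mb
Total: 152149.1 Mb = 19018.6 MB.
= 19.02 GB.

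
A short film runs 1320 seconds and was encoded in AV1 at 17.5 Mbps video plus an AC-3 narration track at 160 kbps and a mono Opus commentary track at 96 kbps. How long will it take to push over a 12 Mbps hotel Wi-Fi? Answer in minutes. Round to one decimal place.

32.6 minutes

Audio total: 160 + 96 = 256 kbps = 0.256 Mbps.
Total bitrate: 17.756 Mbps.
File: 17.756 Mbps × 1320 s = 23437.9 Mb.
At 12 Mbps: 23437.9 / 12 = 1953.2 s ≈ 32.6 minutes.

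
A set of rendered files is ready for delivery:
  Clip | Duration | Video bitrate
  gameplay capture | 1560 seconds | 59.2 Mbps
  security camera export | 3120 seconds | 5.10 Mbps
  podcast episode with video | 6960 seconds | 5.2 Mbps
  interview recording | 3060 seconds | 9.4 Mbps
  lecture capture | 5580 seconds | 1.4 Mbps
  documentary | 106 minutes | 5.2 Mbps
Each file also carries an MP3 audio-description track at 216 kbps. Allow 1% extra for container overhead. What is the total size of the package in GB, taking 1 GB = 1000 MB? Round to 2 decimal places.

27.76 GB

Audio: 216 kbps = 0.216 Mbps.
gameplay capture: 59.416 Mbps × 1560 s × 1.01 = 93615.8 Mb
security camera export: 5.316 Mbps × 3120 s × 1.01 = 16751.8 Mb
podcast episode with video: 5.416 Mbps × 6960 s × 1.01 = 38072.3 Mb
interview recording: 9.616 Mbps × 3060 s × 1.01 = 29719.2 Mb
lecture capture: 1.616 Mbps × 5580 s × 1.01 = 9107.5 Mb
documentary: 5.416 Mbps × 6360 s × 1.01 = 34790.2 Mb
Total: 222056.8 Mb = 27757.1 MB.
= 27.76 GB.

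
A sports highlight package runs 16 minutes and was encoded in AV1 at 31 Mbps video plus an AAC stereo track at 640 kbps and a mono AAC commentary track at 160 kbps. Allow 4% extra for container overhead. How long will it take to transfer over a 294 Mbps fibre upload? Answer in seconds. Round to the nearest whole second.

16 min = 960 s
Audio total: 640 + 160 = 800 kbps = 0.800 Mbps.
Total bitrate: 31.800 Mbps.
File: 31.800 Mbps × 960 s = 30528.0 Mb.
With 4% container overhead: ×1.04. → 31749.1 Mb.
At 294 Mbps: 31749.1 / 294 = 108.0 s ≈ 108 seconds.

108 seconds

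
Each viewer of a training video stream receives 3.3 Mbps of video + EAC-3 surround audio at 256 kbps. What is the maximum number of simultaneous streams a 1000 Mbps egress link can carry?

Audio: 256 kbps = 0.256 Mbps.
Per-viewer media rate: 3.556 Mbps.
1000 Mbps = 1,000 Mbps; 1,000 / 3.556 = 281.21 → 281 viewers.

281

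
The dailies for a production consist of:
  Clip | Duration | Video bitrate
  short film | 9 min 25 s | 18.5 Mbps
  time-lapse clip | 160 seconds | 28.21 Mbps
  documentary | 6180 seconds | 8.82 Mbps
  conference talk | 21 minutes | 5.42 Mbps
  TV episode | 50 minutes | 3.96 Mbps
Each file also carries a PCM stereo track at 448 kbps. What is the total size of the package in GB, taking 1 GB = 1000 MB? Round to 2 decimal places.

11.65 GB

Audio: 448 kbps = 0.448 Mbps.
short film: 18.948 Mbps × 565 s = 10705.6 Mb
time-lapse clip: 28.658 Mbps × 160 s = 4585.3 Mb
documentary: 9.268 Mbps × 6180 s = 57276.2 Mb
conference talk: 5.868 Mbps × 1260 s = 7393.7 Mb
TV episode: 4.408 Mbps × 3000 s = 13224.0 Mb
Total: 93184.8 Mb = 11648.1 MB.
= 11.65 GB.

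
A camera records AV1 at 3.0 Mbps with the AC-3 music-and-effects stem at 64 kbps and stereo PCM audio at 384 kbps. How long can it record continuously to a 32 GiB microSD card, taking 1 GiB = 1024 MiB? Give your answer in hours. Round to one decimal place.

Audio total: 64 + 384 = 448 kbps = 0.448 Mbps.
Total bitrate: 3.0 + 0.448 = 3.448 Mbps.
Capacity: 32 GiB = 274,878 Mb.
Recording time: 274,878 / 3.448 = 79,721 s ≈ 22.1 hours.

22.1 hours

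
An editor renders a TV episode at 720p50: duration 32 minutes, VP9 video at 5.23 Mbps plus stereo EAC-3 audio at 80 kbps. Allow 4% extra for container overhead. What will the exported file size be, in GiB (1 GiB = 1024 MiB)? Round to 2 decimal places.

32 min = 1920 s
Audio: 80 kbps = 0.080 Mbps.
Total bitrate: 5.23 + 0.080 = 5.310 Mbps.
Stream data: 5.310 Mbps × 1920 s = 10195.2 Mb.
With 4% container overhead: ×1.04.
10,603 Mb = 1,325,376,000 bytes ÷ 1,073,741,824 = 1.234 GiB.

1.23 GiB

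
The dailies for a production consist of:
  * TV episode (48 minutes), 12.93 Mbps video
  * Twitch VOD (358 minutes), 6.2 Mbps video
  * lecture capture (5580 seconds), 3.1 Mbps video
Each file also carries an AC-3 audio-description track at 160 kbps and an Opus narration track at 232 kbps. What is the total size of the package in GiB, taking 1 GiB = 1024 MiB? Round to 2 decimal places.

23.22 GiB

Audio total: 160 + 232 = 392 kbps = 0.392 Mbps.
TV episode: 13.322 Mbps × 2880 s = 38367.4 Mb
Twitch VOD: 6.592 Mbps × 21480 s = 141596.2 Mb
lecture capture: 3.492 Mbps × 5580 s = 19485.4 Mb
Total: 199448.9 Mb = 24931.1 MB.
= 23.22 GiB.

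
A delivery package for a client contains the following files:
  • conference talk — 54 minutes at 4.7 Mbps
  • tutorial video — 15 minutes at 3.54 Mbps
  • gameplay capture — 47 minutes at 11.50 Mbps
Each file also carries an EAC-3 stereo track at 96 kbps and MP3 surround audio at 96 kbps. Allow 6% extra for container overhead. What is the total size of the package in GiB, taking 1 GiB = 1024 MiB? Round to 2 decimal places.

6.44 GiB

Audio total: 96 + 96 = 192 kbps = 0.192 Mbps.
conference talk: 4.892 Mbps × 3240 s × 1.06 = 16801.1 Mb
tutorial video: 3.732 Mbps × 900 s × 1.06 = 3560.3 Mb
gameplay capture: 11.692 Mbps × 2820 s × 1.06 = 34949.7 Mb
Total: 55311.1 Mb = 6913.9 MB.
= 6.439 GiB.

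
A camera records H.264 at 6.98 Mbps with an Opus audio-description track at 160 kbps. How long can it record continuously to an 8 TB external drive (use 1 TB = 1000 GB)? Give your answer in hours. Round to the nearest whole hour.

Audio: 160 kbps = 0.160 Mbps.
Total bitrate: 6.98 + 0.160 = 7.140 Mbps.
Capacity: 8 TB = 64,000,000 Mb.
Recording time: 64,000,000 / 7.140 = 8,963,585 s ≈ 2,490 hours.

2490 hours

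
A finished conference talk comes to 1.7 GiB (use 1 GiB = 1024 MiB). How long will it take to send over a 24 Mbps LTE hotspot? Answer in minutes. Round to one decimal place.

File: 1.7 GiB = 14602.9 Mb.
At 24 Mbps: 14602.9 / 24 = 608.5 s ≈ 10.1 minutes.

10.1 minutes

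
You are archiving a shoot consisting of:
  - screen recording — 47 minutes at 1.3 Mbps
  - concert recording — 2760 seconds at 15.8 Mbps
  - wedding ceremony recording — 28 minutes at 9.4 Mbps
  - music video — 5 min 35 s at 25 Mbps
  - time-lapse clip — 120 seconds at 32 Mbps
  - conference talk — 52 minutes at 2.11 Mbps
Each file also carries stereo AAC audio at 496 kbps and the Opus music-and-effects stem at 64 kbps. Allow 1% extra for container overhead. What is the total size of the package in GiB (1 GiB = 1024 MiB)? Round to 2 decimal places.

10.34 GiB

Audio total: 496 + 64 = 560 kbps = 0.560 Mbps.
screen recording: 1.860 Mbps × 2820 s × 1.01 = 5297.7 Mb
concert recording: 16.360 Mbps × 2760 s × 1.01 = 45605.1 Mb
wedding ceremony recording: 9.960 Mbps × 1680 s × 1.01 = 16900.1 Mb
music video: 25.560 Mbps × 335 s × 1.01 = 8648.2 Mb
time-lapse clip: 32.560 Mbps × 120 s × 1.01 = 3946.3 Mb
conference talk: 2.670 Mbps × 3120 s × 1.01 = 8413.7 Mb
Total: 88811.1 Mb = 11101.4 MB.
= 10.34 GiB.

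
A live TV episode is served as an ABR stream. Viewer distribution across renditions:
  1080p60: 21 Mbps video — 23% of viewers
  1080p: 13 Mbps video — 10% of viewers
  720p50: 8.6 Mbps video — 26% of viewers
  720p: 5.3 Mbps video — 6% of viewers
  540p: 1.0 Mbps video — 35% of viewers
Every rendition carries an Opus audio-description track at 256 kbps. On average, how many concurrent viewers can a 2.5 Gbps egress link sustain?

269

Audio: 256 kbps = 0.256 Mbps.
Average per-viewer bitrate: 0.23×21.256 + 0.10×13.256 + 0.26×8.856 + 0.06×5.556 + 0.35×1.256 = 9.290 Mbps.
2.5 Gbps = 2,500 Mbps; 2,500 / 9.290 = 269.11 → 269.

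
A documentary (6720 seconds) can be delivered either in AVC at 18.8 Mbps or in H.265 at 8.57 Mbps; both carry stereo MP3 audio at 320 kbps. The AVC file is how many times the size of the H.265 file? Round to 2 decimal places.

Audio: 320 kbps = 0.320 Mbps.
AVC: 19.120 Mbps × 6720 s = 128486.4 Mb = 14.958 GiB.
H.265: 8.890 Mbps × 6720 s = 59740.8 Mb = 6.955 GiB.
Ratio: 14.958 / 6.955 = 2.151.

2.15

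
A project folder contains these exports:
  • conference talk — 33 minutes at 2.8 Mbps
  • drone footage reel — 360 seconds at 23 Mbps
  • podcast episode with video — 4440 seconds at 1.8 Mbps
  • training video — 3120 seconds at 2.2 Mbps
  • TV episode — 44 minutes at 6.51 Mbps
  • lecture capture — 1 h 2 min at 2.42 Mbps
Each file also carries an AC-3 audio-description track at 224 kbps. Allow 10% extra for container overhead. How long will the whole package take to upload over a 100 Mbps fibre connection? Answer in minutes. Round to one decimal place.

10.7 minutes

Audio: 224 kbps = 0.224 Mbps.
conference talk: 3.024 Mbps × 1980 s × 1.10 = 6586.3 Mb
drone footage reel: 23.224 Mbps × 360 s × 1.10 = 9196.7 Mb
podcast episode with video: 2.024 Mbps × 4440 s × 1.10 = 9885.2 Mb
training video: 2.424 Mbps × 3120 s × 1.10 = 8319.2 Mb
TV episode: 6.734 Mbps × 2640 s × 1.10 = 19555.5 Mb
lecture capture: 2.644 Mbps × 3720 s × 1.10 = 10819.2 Mb
Total: 64362.1 Mb = 8045.3 MB.
At 100 Mbps: 64362.1 / 100 = 644 s ≈ 10.7 minutes.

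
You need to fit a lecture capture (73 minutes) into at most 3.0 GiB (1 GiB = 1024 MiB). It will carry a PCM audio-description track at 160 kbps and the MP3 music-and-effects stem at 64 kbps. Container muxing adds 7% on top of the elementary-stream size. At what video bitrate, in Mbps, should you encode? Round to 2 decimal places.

Budget: 3.0 GiB = 25769.8 Mb.
Stream payload after overhead: 25769.8 / 1.07 = 24083.9 Mb.
73 min = 4380 s
Total bitrate budget: 24083.9 Mb / 4380 s = 5.499 Mbps.
Audio total: 160 + 64 = 224 kbps = 0.224 Mbps.
Video: 5.499 − 0.224 = 5.275 Mbps.

5.27 Mbps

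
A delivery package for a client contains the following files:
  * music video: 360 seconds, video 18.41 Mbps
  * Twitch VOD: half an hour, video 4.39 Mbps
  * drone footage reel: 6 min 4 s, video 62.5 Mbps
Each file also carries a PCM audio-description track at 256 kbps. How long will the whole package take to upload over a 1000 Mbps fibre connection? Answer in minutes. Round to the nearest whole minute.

Audio: 256 kbps = 0.256 Mbps.
music video: 18.666 Mbps × 360 s = 6719.8 Mb
Twitch VOD: 4.646 Mbps × 1800 s = 8362.8 Mb
drone footage reel: 62.756 Mbps × 364 s = 22843.2 Mb
Total: 37925.7 Mb = 4740.7 MB.
At 1000 Mbps: 37925.7 / 1000 = 38 s ≈ 0.632 minutes.

1 minutes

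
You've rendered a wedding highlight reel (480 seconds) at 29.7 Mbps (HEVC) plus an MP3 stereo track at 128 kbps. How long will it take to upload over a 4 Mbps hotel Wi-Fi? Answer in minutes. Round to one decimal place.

59.7 minutes

Audio: 128 kbps = 0.128 Mbps.
Total bitrate: 29.828 Mbps.
File: 29.828 Mbps × 480 s = 14317.4 Mb.
At 4 Mbps: 14317.4 / 4 = 3579.4 s ≈ 59.7 minutes.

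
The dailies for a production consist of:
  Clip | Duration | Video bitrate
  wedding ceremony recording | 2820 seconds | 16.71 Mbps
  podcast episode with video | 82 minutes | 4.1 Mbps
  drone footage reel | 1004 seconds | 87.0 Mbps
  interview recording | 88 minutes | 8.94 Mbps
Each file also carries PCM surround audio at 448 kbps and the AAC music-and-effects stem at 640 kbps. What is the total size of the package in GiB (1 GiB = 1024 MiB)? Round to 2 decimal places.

Audio total: 448 + 640 = 1088 kbps = 1.088 Mbps.
wedding ceremony recording: 17.798 Mbps × 2820 s = 50190.4 Mb
podcast episode with video: 5.188 Mbps × 4920 s = 25525.0 Mb
drone footage reel: 88.088 Mbps × 1004 s = 88440.4 Mb
interview recording: 10.028 Mbps × 5280 s = 52947.8 Mb
Total: 217103.5 Mb = 27137.9 MB.
= 25.27 GiB.

25.27 GiB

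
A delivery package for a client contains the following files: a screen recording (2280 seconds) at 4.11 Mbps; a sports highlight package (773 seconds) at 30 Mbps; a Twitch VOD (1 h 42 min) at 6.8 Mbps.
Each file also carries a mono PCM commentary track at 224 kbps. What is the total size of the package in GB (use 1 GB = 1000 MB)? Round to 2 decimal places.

9.53 GB

Audio: 224 kbps = 0.224 Mbps.
screen recording: 4.334 Mbps × 2280 s = 9881.5 Mb
sports highlight package: 30.224 Mbps × 773 s = 23363.2 Mb
Twitch VOD: 7.024 Mbps × 6120 s = 42986.9 Mb
Total: 76231.6 Mb = 9528.9 MB.
= 9.529 GB.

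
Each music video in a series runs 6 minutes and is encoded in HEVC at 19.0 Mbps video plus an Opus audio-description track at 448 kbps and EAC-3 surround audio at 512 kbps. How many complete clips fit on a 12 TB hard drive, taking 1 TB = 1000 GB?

13360

6 min = 360 s
Audio total: 448 + 512 = 960 kbps = 0.960 Mbps.
Total bitrate: 19.960 Mbps.
Per item: 19.960 Mbps × 360 s = 7,186 Mb = 898.2 MB.
Capacity: 12 TB = 96,000,000 Mb; 13360.05 items → 13360 complete.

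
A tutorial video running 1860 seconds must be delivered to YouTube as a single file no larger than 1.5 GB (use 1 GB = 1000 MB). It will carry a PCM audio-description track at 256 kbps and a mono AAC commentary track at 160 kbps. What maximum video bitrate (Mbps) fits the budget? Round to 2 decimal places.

Budget: 1.5 GB = 12000.0 Mb.
Total bitrate budget: 12000.0 Mb / 1860 s = 6.452 Mbps.
Audio total: 256 + 160 = 416 kbps = 0.416 Mbps.
Video: 6.452 − 0.416 = 6.036 Mbps.

6.04 Mbps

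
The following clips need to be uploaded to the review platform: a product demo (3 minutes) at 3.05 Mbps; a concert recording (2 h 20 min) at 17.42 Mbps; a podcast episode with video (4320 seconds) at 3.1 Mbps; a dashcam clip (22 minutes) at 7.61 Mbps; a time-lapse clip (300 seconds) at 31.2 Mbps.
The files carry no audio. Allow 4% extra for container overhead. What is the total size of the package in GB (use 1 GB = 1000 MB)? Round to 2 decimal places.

product demo: 3.050 Mbps × 180 s × 1.04 = 571.0 Mb
concert recording: 17.420 Mbps × 8400 s × 1.04 = 152181.1 Mb
podcast episode with video: 3.100 Mbps × 4320 s × 1.04 = 13927.7 Mb
dashcam clip: 7.610 Mbps × 1320 s × 1.04 = 10447.0 Mb
time-lapse clip: 31.200 Mbps × 300 s × 1.04 = 9734.4 Mb
Total: 186861.2 Mb = 23357.6 MB.
= 23.36 GB.

23.36 GB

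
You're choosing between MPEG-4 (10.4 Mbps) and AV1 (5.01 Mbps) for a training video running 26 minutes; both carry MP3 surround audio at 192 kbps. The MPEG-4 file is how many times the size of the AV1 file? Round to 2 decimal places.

2.04

26 min = 1560 s
Audio: 192 kbps = 0.192 Mbps.
MPEG-4: 10.592 Mbps × 1560 s = 16523.5 Mb = 2.065 GB.
AV1: 5.202 Mbps × 1560 s = 8115.1 Mb = 1.014 GB.
Ratio: 2.065 / 1.014 = 2.036.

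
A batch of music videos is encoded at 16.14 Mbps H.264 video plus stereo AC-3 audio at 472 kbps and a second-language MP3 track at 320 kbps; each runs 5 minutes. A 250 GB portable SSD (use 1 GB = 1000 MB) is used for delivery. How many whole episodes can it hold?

5 min = 300 s
Audio total: 472 + 320 = 792 kbps = 0.792 Mbps.
Total bitrate: 16.932 Mbps.
Per item: 16.932 Mbps × 300 s = 5,080 Mb = 635.0 MB.
Capacity: 250 GB = 2,000,000 Mb; 393.73 items → 393 complete.

393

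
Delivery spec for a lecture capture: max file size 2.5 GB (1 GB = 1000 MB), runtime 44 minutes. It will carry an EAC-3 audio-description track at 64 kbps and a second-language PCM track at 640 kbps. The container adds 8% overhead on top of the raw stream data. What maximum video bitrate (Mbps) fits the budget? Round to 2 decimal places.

Budget: 2.5 GB = 20000.0 Mb.
Stream payload after overhead: 20000.0 / 1.08 = 18518.5 Mb.
44 min = 2640 s
Total bitrate budget: 18518.5 Mb / 2640 s = 7.015 Mbps.
Audio total: 64 + 640 = 704 kbps = 0.704 Mbps.
Video: 7.015 − 0.704 = 6.311 Mbps.

6.31 Mbps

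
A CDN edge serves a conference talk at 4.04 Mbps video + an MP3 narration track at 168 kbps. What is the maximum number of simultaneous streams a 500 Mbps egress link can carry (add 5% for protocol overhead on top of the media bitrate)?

Audio: 168 kbps = 0.168 Mbps.
Per-viewer media rate: 4.208 Mbps.
On the wire with 5% overhead: 4.418 Mbps.
500 Mbps = 500.0 Mbps; 500.0 / 4.418 = 113.16 → 113 viewers.

113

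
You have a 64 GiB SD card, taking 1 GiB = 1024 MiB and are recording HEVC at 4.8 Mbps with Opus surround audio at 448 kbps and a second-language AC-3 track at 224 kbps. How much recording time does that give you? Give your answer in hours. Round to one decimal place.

27.9 hours

Audio total: 448 + 224 = 672 kbps = 0.672 Mbps.
Total bitrate: 4.8 + 0.672 = 5.472 Mbps.
Capacity: 64 GiB = 549,756 Mb.
Recording time: 549,756 / 5.472 = 100,467 s ≈ 27.9 hours.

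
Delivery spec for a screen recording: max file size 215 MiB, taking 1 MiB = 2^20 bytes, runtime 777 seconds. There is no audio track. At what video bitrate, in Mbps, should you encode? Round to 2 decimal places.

2.32 Mbps

Budget: 215 MiB = 1803.6 Mb.
Total bitrate budget: 1803.6 Mb / 777 s = 2.321 Mbps.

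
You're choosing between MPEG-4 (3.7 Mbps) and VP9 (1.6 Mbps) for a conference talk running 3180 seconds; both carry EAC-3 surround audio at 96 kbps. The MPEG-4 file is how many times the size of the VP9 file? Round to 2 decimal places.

2.24

Audio: 96 kbps = 0.096 Mbps.
MPEG-4: 3.796 Mbps × 3180 s = 12071.3 Mb = 1.509 GB.
VP9: 1.696 Mbps × 3180 s = 5393.3 Mb = 0.674 GB.
Ratio: 1.509 / 0.674 = 2.238.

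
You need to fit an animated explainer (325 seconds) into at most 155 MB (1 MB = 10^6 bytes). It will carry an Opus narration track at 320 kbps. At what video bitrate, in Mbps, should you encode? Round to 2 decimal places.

Budget: 155 MB = 1240.0 Mb.
Total bitrate budget: 1240.0 Mb / 325 s = 3.815 Mbps.
Audio: 320 kbps = 0.320 Mbps.
Video: 3.815 − 0.320 = 3.495 Mbps.

3.50 Mbps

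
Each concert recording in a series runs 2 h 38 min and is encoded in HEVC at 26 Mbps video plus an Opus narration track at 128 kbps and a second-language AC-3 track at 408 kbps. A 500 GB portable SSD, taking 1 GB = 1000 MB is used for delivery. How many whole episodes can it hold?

15

2 h 38 min = 158 min = 9480 s
Audio total: 128 + 408 = 536 kbps = 0.536 Mbps.
Total bitrate: 26.536 Mbps.
Per item: 26.536 Mbps × 9480 s = 251,561 Mb = 31,445 MB.
Capacity: 500 GB = 4,000,000 Mb; 15.90 items → 15 complete.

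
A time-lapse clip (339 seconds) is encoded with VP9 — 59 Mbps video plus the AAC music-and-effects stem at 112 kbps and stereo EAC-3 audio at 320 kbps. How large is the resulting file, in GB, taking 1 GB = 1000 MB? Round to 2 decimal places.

2.52 GB

Audio total: 112 + 320 = 432 kbps = 0.432 Mbps.
Total bitrate: 59 + 0.432 = 59.432 Mbps.
Stream data: 59.432 Mbps × 339 s = 20147.4 Mb.
20,147 Mb ÷ 8 = 2,518 MB → 2.518 GB.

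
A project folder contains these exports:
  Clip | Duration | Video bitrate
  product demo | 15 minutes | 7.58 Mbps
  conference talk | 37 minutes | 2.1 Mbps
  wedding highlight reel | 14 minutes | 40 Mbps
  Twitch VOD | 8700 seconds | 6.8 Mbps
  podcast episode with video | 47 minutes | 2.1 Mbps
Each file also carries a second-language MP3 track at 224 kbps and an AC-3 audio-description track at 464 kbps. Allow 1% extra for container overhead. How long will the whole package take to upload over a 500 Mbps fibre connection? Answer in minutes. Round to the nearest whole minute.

4 minutes

Audio total: 224 + 464 = 688 kbps = 0.688 Mbps.
product demo: 8.268 Mbps × 900 s × 1.01 = 7515.6 Mb
conference talk: 2.788 Mbps × 2220 s × 1.01 = 6251.3 Mb
wedding highlight reel: 40.688 Mbps × 840 s × 1.01 = 34519.7 Mb
Twitch VOD: 7.488 Mbps × 8700 s × 1.01 = 65797.1 Mb
podcast episode with video: 2.788 Mbps × 2820 s × 1.01 = 7940.8 Mb
Total: 122024.4 Mb = 15253.1 MB.
At 500 Mbps: 122024.4 / 500 = 244 s ≈ 4.07 minutes.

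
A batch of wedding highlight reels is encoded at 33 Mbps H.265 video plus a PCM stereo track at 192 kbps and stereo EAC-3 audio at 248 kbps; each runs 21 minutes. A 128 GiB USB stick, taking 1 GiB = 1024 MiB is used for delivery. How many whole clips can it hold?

26

21 min = 1260 s
Audio total: 192 + 248 = 440 kbps = 0.440 Mbps.
Total bitrate: 33.440 Mbps.
Per item: 33.440 Mbps × 1260 s = 42,134 Mb = 5,267 MB.
Capacity: 128 GiB = 1,099,512 Mb; 26.10 items → 26 complete.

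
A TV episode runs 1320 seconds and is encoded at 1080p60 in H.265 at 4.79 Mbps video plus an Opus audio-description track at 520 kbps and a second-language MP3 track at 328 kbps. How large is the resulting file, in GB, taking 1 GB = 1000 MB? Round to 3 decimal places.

Audio total: 520 + 328 = 848 kbps = 0.848 Mbps.
Total bitrate: 4.79 + 0.848 = 5.638 Mbps.
Stream data: 5.638 Mbps × 1320 s = 7442.2 Mb.
7,442 Mb ÷ 8 = 930.3 MB → 0.9303 GB.

0.930 GB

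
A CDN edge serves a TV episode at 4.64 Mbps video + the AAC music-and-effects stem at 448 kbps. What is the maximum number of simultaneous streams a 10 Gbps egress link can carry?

1965

Audio: 448 kbps = 0.448 Mbps.
Per-viewer media rate: 5.088 Mbps.
10 Gbps = 10,000 Mbps; 10,000 / 5.088 = 1965.41 → 1965 viewers.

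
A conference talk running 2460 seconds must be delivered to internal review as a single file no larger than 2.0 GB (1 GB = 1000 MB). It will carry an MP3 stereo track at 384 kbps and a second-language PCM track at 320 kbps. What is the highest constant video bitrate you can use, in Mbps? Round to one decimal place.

Budget: 2.0 GB = 16000.0 Mb.
Total bitrate budget: 16000.0 Mb / 2460 s = 6.504 Mbps.
Audio total: 384 + 320 = 704 kbps = 0.704 Mbps.
Video: 6.504 − 0.704 = 5.800 Mbps.

5.8 Mbps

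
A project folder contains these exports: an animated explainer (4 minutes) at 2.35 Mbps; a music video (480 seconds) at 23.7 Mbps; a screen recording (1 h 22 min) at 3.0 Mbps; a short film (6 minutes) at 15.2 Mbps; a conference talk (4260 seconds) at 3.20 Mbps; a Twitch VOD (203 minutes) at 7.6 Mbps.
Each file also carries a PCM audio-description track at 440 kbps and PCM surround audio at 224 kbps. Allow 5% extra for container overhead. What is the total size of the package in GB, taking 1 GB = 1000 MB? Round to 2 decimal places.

Audio total: 440 + 224 = 664 kbps = 0.664 Mbps.
animated explainer: 3.014 Mbps × 240 s × 1.05 = 759.5 Mb
music video: 24.364 Mbps × 480 s × 1.05 = 12279.5 Mb
screen recording: 3.664 Mbps × 4920 s × 1.05 = 18928.2 Mb
short film: 15.864 Mbps × 360 s × 1.05 = 5996.6 Mb
conference talk: 3.864 Mbps × 4260 s × 1.05 = 17283.7 Mb
Twitch VOD: 8.264 Mbps × 12180 s × 1.05 = 105688.3 Mb
Total: 160935.8 Mb = 20117.0 MB.
= 20.12 GB.

20.12 GB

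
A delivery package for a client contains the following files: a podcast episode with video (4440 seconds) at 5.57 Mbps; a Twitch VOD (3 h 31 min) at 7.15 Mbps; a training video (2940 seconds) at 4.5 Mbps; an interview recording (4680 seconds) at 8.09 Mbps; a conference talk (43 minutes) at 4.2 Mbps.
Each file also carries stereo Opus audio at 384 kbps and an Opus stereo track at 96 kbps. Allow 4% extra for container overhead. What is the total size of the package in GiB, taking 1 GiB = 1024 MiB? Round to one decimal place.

Audio total: 384 + 96 = 480 kbps = 0.480 Mbps.
podcast episode with video: 6.050 Mbps × 4440 s × 1.04 = 27936.5 Mb
Twitch VOD: 7.630 Mbps × 12660 s × 1.04 = 100459.6 Mb
training video: 4.980 Mbps × 2940 s × 1.04 = 15226.8 Mb
interview recording: 8.570 Mbps × 4680 s × 1.04 = 41711.9 Mb
conference talk: 4.680 Mbps × 2580 s × 1.04 = 12557.4 Mb
Total: 197892.2 Mb = 24736.5 MB.
= 23.04 GiB.

23.0 GiB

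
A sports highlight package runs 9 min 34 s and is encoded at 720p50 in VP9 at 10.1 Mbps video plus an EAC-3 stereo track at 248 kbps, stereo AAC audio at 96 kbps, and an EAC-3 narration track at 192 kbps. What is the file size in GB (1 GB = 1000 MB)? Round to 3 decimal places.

0.763 GB

9 min 34 s = 574 s
Audio total: 248 + 96 + 192 = 536 kbps = 0.536 Mbps.
Total bitrate: 10.1 + 0.536 = 10.636 Mbps.
Stream data: 10.636 Mbps × 574 s = 6105.1 Mb.
6,105 Mb ÷ 8 = 763.1 MB → 0.7631 GB.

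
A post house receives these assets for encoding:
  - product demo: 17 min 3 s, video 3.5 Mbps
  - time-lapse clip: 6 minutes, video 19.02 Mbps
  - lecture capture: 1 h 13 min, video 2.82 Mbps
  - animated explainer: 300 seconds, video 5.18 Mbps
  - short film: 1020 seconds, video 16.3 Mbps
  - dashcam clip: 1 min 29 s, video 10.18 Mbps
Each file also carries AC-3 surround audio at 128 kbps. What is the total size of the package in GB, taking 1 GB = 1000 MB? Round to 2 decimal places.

Audio: 128 kbps = 0.128 Mbps.
product demo: 3.628 Mbps × 1023 s = 3711.4 Mb
time-lapse clip: 19.148 Mbps × 360 s = 6893.3 Mb
lecture capture: 2.948 Mbps × 4380 s = 12912.2 Mb
animated explainer: 5.308 Mbps × 300 s = 1592.4 Mb
short film: 16.428 Mbps × 1020 s = 16756.6 Mb
dashcam clip: 10.308 Mbps × 89 s = 917.4 Mb
Total: 42783.3 Mb = 5347.9 MB.
= 5.348 GB.

5.35 GB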